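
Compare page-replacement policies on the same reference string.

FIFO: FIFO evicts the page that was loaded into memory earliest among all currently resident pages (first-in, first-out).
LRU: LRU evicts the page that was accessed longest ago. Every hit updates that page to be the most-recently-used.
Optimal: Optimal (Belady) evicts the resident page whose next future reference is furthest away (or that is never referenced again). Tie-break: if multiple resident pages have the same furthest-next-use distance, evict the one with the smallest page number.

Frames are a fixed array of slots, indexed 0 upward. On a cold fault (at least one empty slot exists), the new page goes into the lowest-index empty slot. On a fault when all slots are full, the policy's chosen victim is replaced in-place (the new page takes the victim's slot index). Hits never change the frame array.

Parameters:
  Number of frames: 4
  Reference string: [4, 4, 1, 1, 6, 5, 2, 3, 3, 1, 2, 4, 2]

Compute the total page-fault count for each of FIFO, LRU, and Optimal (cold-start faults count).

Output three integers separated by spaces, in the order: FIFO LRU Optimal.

--- FIFO ---
  step 0: ref 4 -> FAULT, frames=[4,-,-,-] (faults so far: 1)
  step 1: ref 4 -> HIT, frames=[4,-,-,-] (faults so far: 1)
  step 2: ref 1 -> FAULT, frames=[4,1,-,-] (faults so far: 2)
  step 3: ref 1 -> HIT, frames=[4,1,-,-] (faults so far: 2)
  step 4: ref 6 -> FAULT, frames=[4,1,6,-] (faults so far: 3)
  step 5: ref 5 -> FAULT, frames=[4,1,6,5] (faults so far: 4)
  step 6: ref 2 -> FAULT, evict 4, frames=[2,1,6,5] (faults so far: 5)
  step 7: ref 3 -> FAULT, evict 1, frames=[2,3,6,5] (faults so far: 6)
  step 8: ref 3 -> HIT, frames=[2,3,6,5] (faults so far: 6)
  step 9: ref 1 -> FAULT, evict 6, frames=[2,3,1,5] (faults so far: 7)
  step 10: ref 2 -> HIT, frames=[2,3,1,5] (faults so far: 7)
  step 11: ref 4 -> FAULT, evict 5, frames=[2,3,1,4] (faults so far: 8)
  step 12: ref 2 -> HIT, frames=[2,3,1,4] (faults so far: 8)
  FIFO total faults: 8
--- LRU ---
  step 0: ref 4 -> FAULT, frames=[4,-,-,-] (faults so far: 1)
  step 1: ref 4 -> HIT, frames=[4,-,-,-] (faults so far: 1)
  step 2: ref 1 -> FAULT, frames=[4,1,-,-] (faults so far: 2)
  step 3: ref 1 -> HIT, frames=[4,1,-,-] (faults so far: 2)
  step 4: ref 6 -> FAULT, frames=[4,1,6,-] (faults so far: 3)
  step 5: ref 5 -> FAULT, frames=[4,1,6,5] (faults so far: 4)
  step 6: ref 2 -> FAULT, evict 4, frames=[2,1,6,5] (faults so far: 5)
  step 7: ref 3 -> FAULT, evict 1, frames=[2,3,6,5] (faults so far: 6)
  step 8: ref 3 -> HIT, frames=[2,3,6,5] (faults so far: 6)
  step 9: ref 1 -> FAULT, evict 6, frames=[2,3,1,5] (faults so far: 7)
  step 10: ref 2 -> HIT, frames=[2,3,1,5] (faults so far: 7)
  step 11: ref 4 -> FAULT, evict 5, frames=[2,3,1,4] (faults so far: 8)
  step 12: ref 2 -> HIT, frames=[2,3,1,4] (faults so far: 8)
  LRU total faults: 8
--- Optimal ---
  step 0: ref 4 -> FAULT, frames=[4,-,-,-] (faults so far: 1)
  step 1: ref 4 -> HIT, frames=[4,-,-,-] (faults so far: 1)
  step 2: ref 1 -> FAULT, frames=[4,1,-,-] (faults so far: 2)
  step 3: ref 1 -> HIT, frames=[4,1,-,-] (faults so far: 2)
  step 4: ref 6 -> FAULT, frames=[4,1,6,-] (faults so far: 3)
  step 5: ref 5 -> FAULT, frames=[4,1,6,5] (faults so far: 4)
  step 6: ref 2 -> FAULT, evict 5, frames=[4,1,6,2] (faults so far: 5)
  step 7: ref 3 -> FAULT, evict 6, frames=[4,1,3,2] (faults so far: 6)
  step 8: ref 3 -> HIT, frames=[4,1,3,2] (faults so far: 6)
  step 9: ref 1 -> HIT, frames=[4,1,3,2] (faults so far: 6)
  step 10: ref 2 -> HIT, frames=[4,1,3,2] (faults so far: 6)
  step 11: ref 4 -> HIT, frames=[4,1,3,2] (faults so far: 6)
  step 12: ref 2 -> HIT, frames=[4,1,3,2] (faults so far: 6)
  Optimal total faults: 6

Answer: 8 8 6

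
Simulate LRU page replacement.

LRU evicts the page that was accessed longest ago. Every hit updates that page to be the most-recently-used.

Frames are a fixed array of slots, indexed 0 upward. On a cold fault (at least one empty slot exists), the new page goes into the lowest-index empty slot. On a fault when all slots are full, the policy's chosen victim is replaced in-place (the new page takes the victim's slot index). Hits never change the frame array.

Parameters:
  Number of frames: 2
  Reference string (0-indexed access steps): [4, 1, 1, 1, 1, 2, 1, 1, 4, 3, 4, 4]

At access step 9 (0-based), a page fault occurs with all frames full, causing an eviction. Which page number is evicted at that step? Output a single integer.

Answer: 1

Derivation:
Step 0: ref 4 -> FAULT, frames=[4,-]
Step 1: ref 1 -> FAULT, frames=[4,1]
Step 2: ref 1 -> HIT, frames=[4,1]
Step 3: ref 1 -> HIT, frames=[4,1]
Step 4: ref 1 -> HIT, frames=[4,1]
Step 5: ref 2 -> FAULT, evict 4, frames=[2,1]
Step 6: ref 1 -> HIT, frames=[2,1]
Step 7: ref 1 -> HIT, frames=[2,1]
Step 8: ref 4 -> FAULT, evict 2, frames=[4,1]
Step 9: ref 3 -> FAULT, evict 1, frames=[4,3]
At step 9: evicted page 1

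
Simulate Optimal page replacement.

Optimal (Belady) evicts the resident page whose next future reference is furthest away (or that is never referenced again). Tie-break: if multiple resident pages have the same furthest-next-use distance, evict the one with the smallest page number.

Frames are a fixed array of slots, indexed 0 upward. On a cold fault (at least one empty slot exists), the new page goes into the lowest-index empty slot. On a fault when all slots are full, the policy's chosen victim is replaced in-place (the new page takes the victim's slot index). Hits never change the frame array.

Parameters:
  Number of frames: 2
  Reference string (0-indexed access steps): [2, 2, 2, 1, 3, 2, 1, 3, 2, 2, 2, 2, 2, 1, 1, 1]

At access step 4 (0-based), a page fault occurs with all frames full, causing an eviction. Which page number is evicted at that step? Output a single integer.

Step 0: ref 2 -> FAULT, frames=[2,-]
Step 1: ref 2 -> HIT, frames=[2,-]
Step 2: ref 2 -> HIT, frames=[2,-]
Step 3: ref 1 -> FAULT, frames=[2,1]
Step 4: ref 3 -> FAULT, evict 1, frames=[2,3]
At step 4: evicted page 1

Answer: 1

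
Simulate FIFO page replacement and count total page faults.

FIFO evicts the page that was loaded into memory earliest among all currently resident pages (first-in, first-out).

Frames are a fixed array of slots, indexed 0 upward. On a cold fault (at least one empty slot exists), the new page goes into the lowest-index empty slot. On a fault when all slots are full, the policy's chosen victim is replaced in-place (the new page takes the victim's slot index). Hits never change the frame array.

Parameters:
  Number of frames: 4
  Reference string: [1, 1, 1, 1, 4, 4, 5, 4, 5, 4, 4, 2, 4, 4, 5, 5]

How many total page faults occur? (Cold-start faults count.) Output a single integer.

Step 0: ref 1 → FAULT, frames=[1,-,-,-]
Step 1: ref 1 → HIT, frames=[1,-,-,-]
Step 2: ref 1 → HIT, frames=[1,-,-,-]
Step 3: ref 1 → HIT, frames=[1,-,-,-]
Step 4: ref 4 → FAULT, frames=[1,4,-,-]
Step 5: ref 4 → HIT, frames=[1,4,-,-]
Step 6: ref 5 → FAULT, frames=[1,4,5,-]
Step 7: ref 4 → HIT, frames=[1,4,5,-]
Step 8: ref 5 → HIT, frames=[1,4,5,-]
Step 9: ref 4 → HIT, frames=[1,4,5,-]
Step 10: ref 4 → HIT, frames=[1,4,5,-]
Step 11: ref 2 → FAULT, frames=[1,4,5,2]
Step 12: ref 4 → HIT, frames=[1,4,5,2]
Step 13: ref 4 → HIT, frames=[1,4,5,2]
Step 14: ref 5 → HIT, frames=[1,4,5,2]
Step 15: ref 5 → HIT, frames=[1,4,5,2]
Total faults: 4

Answer: 4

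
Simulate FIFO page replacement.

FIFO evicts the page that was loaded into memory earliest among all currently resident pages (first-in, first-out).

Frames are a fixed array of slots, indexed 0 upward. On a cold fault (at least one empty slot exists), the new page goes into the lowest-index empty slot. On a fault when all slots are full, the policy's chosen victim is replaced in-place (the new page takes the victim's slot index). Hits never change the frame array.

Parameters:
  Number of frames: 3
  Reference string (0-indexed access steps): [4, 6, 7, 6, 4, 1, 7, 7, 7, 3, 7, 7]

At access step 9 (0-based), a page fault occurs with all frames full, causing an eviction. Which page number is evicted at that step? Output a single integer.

Answer: 6

Derivation:
Step 0: ref 4 -> FAULT, frames=[4,-,-]
Step 1: ref 6 -> FAULT, frames=[4,6,-]
Step 2: ref 7 -> FAULT, frames=[4,6,7]
Step 3: ref 6 -> HIT, frames=[4,6,7]
Step 4: ref 4 -> HIT, frames=[4,6,7]
Step 5: ref 1 -> FAULT, evict 4, frames=[1,6,7]
Step 6: ref 7 -> HIT, frames=[1,6,7]
Step 7: ref 7 -> HIT, frames=[1,6,7]
Step 8: ref 7 -> HIT, frames=[1,6,7]
Step 9: ref 3 -> FAULT, evict 6, frames=[1,3,7]
At step 9: evicted page 6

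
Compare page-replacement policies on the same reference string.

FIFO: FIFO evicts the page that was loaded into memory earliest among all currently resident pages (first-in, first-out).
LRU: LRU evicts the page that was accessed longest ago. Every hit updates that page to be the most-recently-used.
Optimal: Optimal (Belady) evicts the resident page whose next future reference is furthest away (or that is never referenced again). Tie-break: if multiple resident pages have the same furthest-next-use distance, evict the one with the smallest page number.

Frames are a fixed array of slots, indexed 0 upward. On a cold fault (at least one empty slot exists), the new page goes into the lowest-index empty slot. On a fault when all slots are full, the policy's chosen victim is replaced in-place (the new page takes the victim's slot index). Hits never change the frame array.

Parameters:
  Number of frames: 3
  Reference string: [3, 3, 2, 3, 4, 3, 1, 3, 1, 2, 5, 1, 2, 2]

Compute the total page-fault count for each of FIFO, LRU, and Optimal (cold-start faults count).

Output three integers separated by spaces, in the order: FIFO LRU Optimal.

--- FIFO ---
  step 0: ref 3 -> FAULT, frames=[3,-,-] (faults so far: 1)
  step 1: ref 3 -> HIT, frames=[3,-,-] (faults so far: 1)
  step 2: ref 2 -> FAULT, frames=[3,2,-] (faults so far: 2)
  step 3: ref 3 -> HIT, frames=[3,2,-] (faults so far: 2)
  step 4: ref 4 -> FAULT, frames=[3,2,4] (faults so far: 3)
  step 5: ref 3 -> HIT, frames=[3,2,4] (faults so far: 3)
  step 6: ref 1 -> FAULT, evict 3, frames=[1,2,4] (faults so far: 4)
  step 7: ref 3 -> FAULT, evict 2, frames=[1,3,4] (faults so far: 5)
  step 8: ref 1 -> HIT, frames=[1,3,4] (faults so far: 5)
  step 9: ref 2 -> FAULT, evict 4, frames=[1,3,2] (faults so far: 6)
  step 10: ref 5 -> FAULT, evict 1, frames=[5,3,2] (faults so far: 7)
  step 11: ref 1 -> FAULT, evict 3, frames=[5,1,2] (faults so far: 8)
  step 12: ref 2 -> HIT, frames=[5,1,2] (faults so far: 8)
  step 13: ref 2 -> HIT, frames=[5,1,2] (faults so far: 8)
  FIFO total faults: 8
--- LRU ---
  step 0: ref 3 -> FAULT, frames=[3,-,-] (faults so far: 1)
  step 1: ref 3 -> HIT, frames=[3,-,-] (faults so far: 1)
  step 2: ref 2 -> FAULT, frames=[3,2,-] (faults so far: 2)
  step 3: ref 3 -> HIT, frames=[3,2,-] (faults so far: 2)
  step 4: ref 4 -> FAULT, frames=[3,2,4] (faults so far: 3)
  step 5: ref 3 -> HIT, frames=[3,2,4] (faults so far: 3)
  step 6: ref 1 -> FAULT, evict 2, frames=[3,1,4] (faults so far: 4)
  step 7: ref 3 -> HIT, frames=[3,1,4] (faults so far: 4)
  step 8: ref 1 -> HIT, frames=[3,1,4] (faults so far: 4)
  step 9: ref 2 -> FAULT, evict 4, frames=[3,1,2] (faults so far: 5)
  step 10: ref 5 -> FAULT, evict 3, frames=[5,1,2] (faults so far: 6)
  step 11: ref 1 -> HIT, frames=[5,1,2] (faults so far: 6)
  step 12: ref 2 -> HIT, frames=[5,1,2] (faults so far: 6)
  step 13: ref 2 -> HIT, frames=[5,1,2] (faults so far: 6)
  LRU total faults: 6
--- Optimal ---
  step 0: ref 3 -> FAULT, frames=[3,-,-] (faults so far: 1)
  step 1: ref 3 -> HIT, frames=[3,-,-] (faults so far: 1)
  step 2: ref 2 -> FAULT, frames=[3,2,-] (faults so far: 2)
  step 3: ref 3 -> HIT, frames=[3,2,-] (faults so far: 2)
  step 4: ref 4 -> FAULT, frames=[3,2,4] (faults so far: 3)
  step 5: ref 3 -> HIT, frames=[3,2,4] (faults so far: 3)
  step 6: ref 1 -> FAULT, evict 4, frames=[3,2,1] (faults so far: 4)
  step 7: ref 3 -> HIT, frames=[3,2,1] (faults so far: 4)
  step 8: ref 1 -> HIT, frames=[3,2,1] (faults so far: 4)
  step 9: ref 2 -> HIT, frames=[3,2,1] (faults so far: 4)
  step 10: ref 5 -> FAULT, evict 3, frames=[5,2,1] (faults so far: 5)
  step 11: ref 1 -> HIT, frames=[5,2,1] (faults so far: 5)
  step 12: ref 2 -> HIT, frames=[5,2,1] (faults so far: 5)
  step 13: ref 2 -> HIT, frames=[5,2,1] (faults so far: 5)
  Optimal total faults: 5

Answer: 8 6 5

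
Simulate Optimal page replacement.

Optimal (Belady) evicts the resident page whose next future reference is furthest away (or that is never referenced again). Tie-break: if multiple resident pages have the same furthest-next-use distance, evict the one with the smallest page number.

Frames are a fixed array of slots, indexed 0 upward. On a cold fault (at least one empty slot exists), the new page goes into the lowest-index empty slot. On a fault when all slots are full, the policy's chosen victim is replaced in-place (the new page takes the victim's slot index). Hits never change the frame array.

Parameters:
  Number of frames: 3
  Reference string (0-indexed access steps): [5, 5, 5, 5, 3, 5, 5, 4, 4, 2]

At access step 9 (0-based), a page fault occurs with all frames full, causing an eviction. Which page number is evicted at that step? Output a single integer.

Step 0: ref 5 -> FAULT, frames=[5,-,-]
Step 1: ref 5 -> HIT, frames=[5,-,-]
Step 2: ref 5 -> HIT, frames=[5,-,-]
Step 3: ref 5 -> HIT, frames=[5,-,-]
Step 4: ref 3 -> FAULT, frames=[5,3,-]
Step 5: ref 5 -> HIT, frames=[5,3,-]
Step 6: ref 5 -> HIT, frames=[5,3,-]
Step 7: ref 4 -> FAULT, frames=[5,3,4]
Step 8: ref 4 -> HIT, frames=[5,3,4]
Step 9: ref 2 -> FAULT, evict 3, frames=[5,2,4]
At step 9: evicted page 3

Answer: 3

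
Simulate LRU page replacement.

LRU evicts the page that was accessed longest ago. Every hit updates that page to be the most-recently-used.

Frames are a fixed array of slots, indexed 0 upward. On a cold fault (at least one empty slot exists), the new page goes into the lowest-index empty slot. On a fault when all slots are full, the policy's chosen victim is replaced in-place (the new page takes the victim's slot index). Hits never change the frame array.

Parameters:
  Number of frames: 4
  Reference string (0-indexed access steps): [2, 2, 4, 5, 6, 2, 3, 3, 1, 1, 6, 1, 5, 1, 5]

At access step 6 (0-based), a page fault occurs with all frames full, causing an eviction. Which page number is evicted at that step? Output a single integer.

Answer: 4

Derivation:
Step 0: ref 2 -> FAULT, frames=[2,-,-,-]
Step 1: ref 2 -> HIT, frames=[2,-,-,-]
Step 2: ref 4 -> FAULT, frames=[2,4,-,-]
Step 3: ref 5 -> FAULT, frames=[2,4,5,-]
Step 4: ref 6 -> FAULT, frames=[2,4,5,6]
Step 5: ref 2 -> HIT, frames=[2,4,5,6]
Step 6: ref 3 -> FAULT, evict 4, frames=[2,3,5,6]
At step 6: evicted page 4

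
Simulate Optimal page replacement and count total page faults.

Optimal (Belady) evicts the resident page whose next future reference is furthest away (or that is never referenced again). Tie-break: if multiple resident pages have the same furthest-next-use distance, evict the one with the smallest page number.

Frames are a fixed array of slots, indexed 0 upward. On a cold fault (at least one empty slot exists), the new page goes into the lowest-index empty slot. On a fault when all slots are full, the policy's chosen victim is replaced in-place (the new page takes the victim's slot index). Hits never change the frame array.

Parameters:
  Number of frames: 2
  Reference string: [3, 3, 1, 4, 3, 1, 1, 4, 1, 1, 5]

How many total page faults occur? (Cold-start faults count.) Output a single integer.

Step 0: ref 3 → FAULT, frames=[3,-]
Step 1: ref 3 → HIT, frames=[3,-]
Step 2: ref 1 → FAULT, frames=[3,1]
Step 3: ref 4 → FAULT (evict 1), frames=[3,4]
Step 4: ref 3 → HIT, frames=[3,4]
Step 5: ref 1 → FAULT (evict 3), frames=[1,4]
Step 6: ref 1 → HIT, frames=[1,4]
Step 7: ref 4 → HIT, frames=[1,4]
Step 8: ref 1 → HIT, frames=[1,4]
Step 9: ref 1 → HIT, frames=[1,4]
Step 10: ref 5 → FAULT (evict 1), frames=[5,4]
Total faults: 5

Answer: 5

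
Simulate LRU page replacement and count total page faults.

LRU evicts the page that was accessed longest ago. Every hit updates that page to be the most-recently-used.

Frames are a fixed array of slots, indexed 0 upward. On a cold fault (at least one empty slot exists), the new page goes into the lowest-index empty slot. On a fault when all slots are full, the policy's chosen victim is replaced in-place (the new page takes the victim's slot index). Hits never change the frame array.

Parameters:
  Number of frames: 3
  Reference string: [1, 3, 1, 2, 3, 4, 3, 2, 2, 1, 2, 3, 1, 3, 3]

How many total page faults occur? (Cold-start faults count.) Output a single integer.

Answer: 5

Derivation:
Step 0: ref 1 → FAULT, frames=[1,-,-]
Step 1: ref 3 → FAULT, frames=[1,3,-]
Step 2: ref 1 → HIT, frames=[1,3,-]
Step 3: ref 2 → FAULT, frames=[1,3,2]
Step 4: ref 3 → HIT, frames=[1,3,2]
Step 5: ref 4 → FAULT (evict 1), frames=[4,3,2]
Step 6: ref 3 → HIT, frames=[4,3,2]
Step 7: ref 2 → HIT, frames=[4,3,2]
Step 8: ref 2 → HIT, frames=[4,3,2]
Step 9: ref 1 → FAULT (evict 4), frames=[1,3,2]
Step 10: ref 2 → HIT, frames=[1,3,2]
Step 11: ref 3 → HIT, frames=[1,3,2]
Step 12: ref 1 → HIT, frames=[1,3,2]
Step 13: ref 3 → HIT, frames=[1,3,2]
Step 14: ref 3 → HIT, frames=[1,3,2]
Total faults: 5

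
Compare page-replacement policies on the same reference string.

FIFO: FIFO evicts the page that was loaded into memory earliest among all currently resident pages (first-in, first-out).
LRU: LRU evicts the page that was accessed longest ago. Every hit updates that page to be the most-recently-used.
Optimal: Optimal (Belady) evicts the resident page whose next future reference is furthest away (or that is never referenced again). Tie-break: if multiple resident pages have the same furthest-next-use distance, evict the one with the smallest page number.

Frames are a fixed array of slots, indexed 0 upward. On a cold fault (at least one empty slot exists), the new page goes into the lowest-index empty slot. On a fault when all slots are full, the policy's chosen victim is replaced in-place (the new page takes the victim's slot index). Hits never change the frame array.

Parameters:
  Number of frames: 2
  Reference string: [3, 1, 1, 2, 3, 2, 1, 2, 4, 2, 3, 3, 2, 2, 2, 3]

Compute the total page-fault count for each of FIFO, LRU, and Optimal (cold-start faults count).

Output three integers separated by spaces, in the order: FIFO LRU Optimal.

Answer: 9 7 6

Derivation:
--- FIFO ---
  step 0: ref 3 -> FAULT, frames=[3,-] (faults so far: 1)
  step 1: ref 1 -> FAULT, frames=[3,1] (faults so far: 2)
  step 2: ref 1 -> HIT, frames=[3,1] (faults so far: 2)
  step 3: ref 2 -> FAULT, evict 3, frames=[2,1] (faults so far: 3)
  step 4: ref 3 -> FAULT, evict 1, frames=[2,3] (faults so far: 4)
  step 5: ref 2 -> HIT, frames=[2,3] (faults so far: 4)
  step 6: ref 1 -> FAULT, evict 2, frames=[1,3] (faults so far: 5)
  step 7: ref 2 -> FAULT, evict 3, frames=[1,2] (faults so far: 6)
  step 8: ref 4 -> FAULT, evict 1, frames=[4,2] (faults so far: 7)
  step 9: ref 2 -> HIT, frames=[4,2] (faults so far: 7)
  step 10: ref 3 -> FAULT, evict 2, frames=[4,3] (faults so far: 8)
  step 11: ref 3 -> HIT, frames=[4,3] (faults so far: 8)
  step 12: ref 2 -> FAULT, evict 4, frames=[2,3] (faults so far: 9)
  step 13: ref 2 -> HIT, frames=[2,3] (faults so far: 9)
  step 14: ref 2 -> HIT, frames=[2,3] (faults so far: 9)
  step 15: ref 3 -> HIT, frames=[2,3] (faults so far: 9)
  FIFO total faults: 9
--- LRU ---
  step 0: ref 3 -> FAULT, frames=[3,-] (faults so far: 1)
  step 1: ref 1 -> FAULT, frames=[3,1] (faults so far: 2)
  step 2: ref 1 -> HIT, frames=[3,1] (faults so far: 2)
  step 3: ref 2 -> FAULT, evict 3, frames=[2,1] (faults so far: 3)
  step 4: ref 3 -> FAULT, evict 1, frames=[2,3] (faults so far: 4)
  step 5: ref 2 -> HIT, frames=[2,3] (faults so far: 4)
  step 6: ref 1 -> FAULT, evict 3, frames=[2,1] (faults so far: 5)
  step 7: ref 2 -> HIT, frames=[2,1] (faults so far: 5)
  step 8: ref 4 -> FAULT, evict 1, frames=[2,4] (faults so far: 6)
  step 9: ref 2 -> HIT, frames=[2,4] (faults so far: 6)
  step 10: ref 3 -> FAULT, evict 4, frames=[2,3] (faults so far: 7)
  step 11: ref 3 -> HIT, frames=[2,3] (faults so far: 7)
  step 12: ref 2 -> HIT, frames=[2,3] (faults so far: 7)
  step 13: ref 2 -> HIT, frames=[2,3] (faults so far: 7)
  step 14: ref 2 -> HIT, frames=[2,3] (faults so far: 7)
  step 15: ref 3 -> HIT, frames=[2,3] (faults so far: 7)
  LRU total faults: 7
--- Optimal ---
  step 0: ref 3 -> FAULT, frames=[3,-] (faults so far: 1)
  step 1: ref 1 -> FAULT, frames=[3,1] (faults so far: 2)
  step 2: ref 1 -> HIT, frames=[3,1] (faults so far: 2)
  step 3: ref 2 -> FAULT, evict 1, frames=[3,2] (faults so far: 3)
  step 4: ref 3 -> HIT, frames=[3,2] (faults so far: 3)
  step 5: ref 2 -> HIT, frames=[3,2] (faults so far: 3)
  step 6: ref 1 -> FAULT, evict 3, frames=[1,2] (faults so far: 4)
  step 7: ref 2 -> HIT, frames=[1,2] (faults so far: 4)
  step 8: ref 4 -> FAULT, evict 1, frames=[4,2] (faults so far: 5)
  step 9: ref 2 -> HIT, frames=[4,2] (faults so far: 5)
  step 10: ref 3 -> FAULT, evict 4, frames=[3,2] (faults so far: 6)
  step 11: ref 3 -> HIT, frames=[3,2] (faults so far: 6)
  step 12: ref 2 -> HIT, frames=[3,2] (faults so far: 6)
  step 13: ref 2 -> HIT, frames=[3,2] (faults so far: 6)
  step 14: ref 2 -> HIT, frames=[3,2] (faults so far: 6)
  step 15: ref 3 -> HIT, frames=[3,2] (faults so far: 6)
  Optimal total faults: 6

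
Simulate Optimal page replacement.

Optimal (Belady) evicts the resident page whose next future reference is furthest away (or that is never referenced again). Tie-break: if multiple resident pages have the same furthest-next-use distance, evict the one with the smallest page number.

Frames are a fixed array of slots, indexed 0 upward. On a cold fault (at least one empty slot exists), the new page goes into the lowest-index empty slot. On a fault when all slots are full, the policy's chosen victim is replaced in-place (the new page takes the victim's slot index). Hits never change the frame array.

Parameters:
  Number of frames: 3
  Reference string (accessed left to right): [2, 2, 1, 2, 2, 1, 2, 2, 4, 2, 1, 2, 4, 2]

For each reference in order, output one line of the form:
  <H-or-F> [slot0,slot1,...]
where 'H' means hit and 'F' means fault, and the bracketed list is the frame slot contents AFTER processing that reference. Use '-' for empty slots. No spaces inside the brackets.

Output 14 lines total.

F [2,-,-]
H [2,-,-]
F [2,1,-]
H [2,1,-]
H [2,1,-]
H [2,1,-]
H [2,1,-]
H [2,1,-]
F [2,1,4]
H [2,1,4]
H [2,1,4]
H [2,1,4]
H [2,1,4]
H [2,1,4]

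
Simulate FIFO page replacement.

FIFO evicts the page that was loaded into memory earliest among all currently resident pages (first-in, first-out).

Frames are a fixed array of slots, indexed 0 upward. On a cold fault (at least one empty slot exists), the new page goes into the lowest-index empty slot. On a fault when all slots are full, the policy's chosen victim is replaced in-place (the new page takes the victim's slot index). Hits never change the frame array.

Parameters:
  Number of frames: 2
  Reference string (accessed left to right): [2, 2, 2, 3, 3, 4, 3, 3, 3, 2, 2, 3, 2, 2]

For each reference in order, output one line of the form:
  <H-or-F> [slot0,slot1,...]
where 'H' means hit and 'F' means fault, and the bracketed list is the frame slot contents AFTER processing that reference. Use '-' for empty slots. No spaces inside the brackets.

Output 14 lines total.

F [2,-]
H [2,-]
H [2,-]
F [2,3]
H [2,3]
F [4,3]
H [4,3]
H [4,3]
H [4,3]
F [4,2]
H [4,2]
F [3,2]
H [3,2]
H [3,2]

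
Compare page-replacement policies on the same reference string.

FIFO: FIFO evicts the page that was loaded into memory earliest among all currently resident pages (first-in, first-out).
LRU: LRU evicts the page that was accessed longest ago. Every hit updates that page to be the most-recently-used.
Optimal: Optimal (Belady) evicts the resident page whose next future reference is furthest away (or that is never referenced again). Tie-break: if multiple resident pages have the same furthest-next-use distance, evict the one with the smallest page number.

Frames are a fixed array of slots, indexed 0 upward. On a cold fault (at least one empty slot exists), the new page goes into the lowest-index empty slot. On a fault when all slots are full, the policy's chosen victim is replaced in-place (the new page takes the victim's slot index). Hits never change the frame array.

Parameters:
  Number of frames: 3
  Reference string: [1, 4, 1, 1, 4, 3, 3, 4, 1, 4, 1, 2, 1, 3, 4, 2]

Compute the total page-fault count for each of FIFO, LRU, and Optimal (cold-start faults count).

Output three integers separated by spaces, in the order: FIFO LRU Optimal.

Answer: 6 7 5

Derivation:
--- FIFO ---
  step 0: ref 1 -> FAULT, frames=[1,-,-] (faults so far: 1)
  step 1: ref 4 -> FAULT, frames=[1,4,-] (faults so far: 2)
  step 2: ref 1 -> HIT, frames=[1,4,-] (faults so far: 2)
  step 3: ref 1 -> HIT, frames=[1,4,-] (faults so far: 2)
  step 4: ref 4 -> HIT, frames=[1,4,-] (faults so far: 2)
  step 5: ref 3 -> FAULT, frames=[1,4,3] (faults so far: 3)
  step 6: ref 3 -> HIT, frames=[1,4,3] (faults so far: 3)
  step 7: ref 4 -> HIT, frames=[1,4,3] (faults so far: 3)
  step 8: ref 1 -> HIT, frames=[1,4,3] (faults so far: 3)
  step 9: ref 4 -> HIT, frames=[1,4,3] (faults so far: 3)
  step 10: ref 1 -> HIT, frames=[1,4,3] (faults so far: 3)
  step 11: ref 2 -> FAULT, evict 1, frames=[2,4,3] (faults so far: 4)
  step 12: ref 1 -> FAULT, evict 4, frames=[2,1,3] (faults so far: 5)
  step 13: ref 3 -> HIT, frames=[2,1,3] (faults so far: 5)
  step 14: ref 4 -> FAULT, evict 3, frames=[2,1,4] (faults so far: 6)
  step 15: ref 2 -> HIT, frames=[2,1,4] (faults so far: 6)
  FIFO total faults: 6
--- LRU ---
  step 0: ref 1 -> FAULT, frames=[1,-,-] (faults so far: 1)
  step 1: ref 4 -> FAULT, frames=[1,4,-] (faults so far: 2)
  step 2: ref 1 -> HIT, frames=[1,4,-] (faults so far: 2)
  step 3: ref 1 -> HIT, frames=[1,4,-] (faults so far: 2)
  step 4: ref 4 -> HIT, frames=[1,4,-] (faults so far: 2)
  step 5: ref 3 -> FAULT, frames=[1,4,3] (faults so far: 3)
  step 6: ref 3 -> HIT, frames=[1,4,3] (faults so far: 3)
  step 7: ref 4 -> HIT, frames=[1,4,3] (faults so far: 3)
  step 8: ref 1 -> HIT, frames=[1,4,3] (faults so far: 3)
  step 9: ref 4 -> HIT, frames=[1,4,3] (faults so far: 3)
  step 10: ref 1 -> HIT, frames=[1,4,3] (faults so far: 3)
  step 11: ref 2 -> FAULT, evict 3, frames=[1,4,2] (faults so far: 4)
  step 12: ref 1 -> HIT, frames=[1,4,2] (faults so far: 4)
  step 13: ref 3 -> FAULT, evict 4, frames=[1,3,2] (faults so far: 5)
  step 14: ref 4 -> FAULT, evict 2, frames=[1,3,4] (faults so far: 6)
  step 15: ref 2 -> FAULT, evict 1, frames=[2,3,4] (faults so far: 7)
  LRU total faults: 7
--- Optimal ---
  step 0: ref 1 -> FAULT, frames=[1,-,-] (faults so far: 1)
  step 1: ref 4 -> FAULT, frames=[1,4,-] (faults so far: 2)
  step 2: ref 1 -> HIT, frames=[1,4,-] (faults so far: 2)
  step 3: ref 1 -> HIT, frames=[1,4,-] (faults so far: 2)
  step 4: ref 4 -> HIT, frames=[1,4,-] (faults so far: 2)
  step 5: ref 3 -> FAULT, frames=[1,4,3] (faults so far: 3)
  step 6: ref 3 -> HIT, frames=[1,4,3] (faults so far: 3)
  step 7: ref 4 -> HIT, frames=[1,4,3] (faults so far: 3)
  step 8: ref 1 -> HIT, frames=[1,4,3] (faults so far: 3)
  step 9: ref 4 -> HIT, frames=[1,4,3] (faults so far: 3)
  step 10: ref 1 -> HIT, frames=[1,4,3] (faults so far: 3)
  step 11: ref 2 -> FAULT, evict 4, frames=[1,2,3] (faults so far: 4)
  step 12: ref 1 -> HIT, frames=[1,2,3] (faults so far: 4)
  step 13: ref 3 -> HIT, frames=[1,2,3] (faults so far: 4)
  step 14: ref 4 -> FAULT, evict 1, frames=[4,2,3] (faults so far: 5)
  step 15: ref 2 -> HIT, frames=[4,2,3] (faults so far: 5)
  Optimal total faults: 5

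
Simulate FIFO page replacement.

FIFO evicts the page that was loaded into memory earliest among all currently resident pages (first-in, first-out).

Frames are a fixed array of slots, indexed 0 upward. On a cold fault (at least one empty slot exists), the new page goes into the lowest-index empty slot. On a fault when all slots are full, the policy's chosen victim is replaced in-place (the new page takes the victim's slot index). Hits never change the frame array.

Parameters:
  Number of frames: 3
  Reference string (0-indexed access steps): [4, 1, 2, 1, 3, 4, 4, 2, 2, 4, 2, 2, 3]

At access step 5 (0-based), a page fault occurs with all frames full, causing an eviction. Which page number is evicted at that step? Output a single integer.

Answer: 1

Derivation:
Step 0: ref 4 -> FAULT, frames=[4,-,-]
Step 1: ref 1 -> FAULT, frames=[4,1,-]
Step 2: ref 2 -> FAULT, frames=[4,1,2]
Step 3: ref 1 -> HIT, frames=[4,1,2]
Step 4: ref 3 -> FAULT, evict 4, frames=[3,1,2]
Step 5: ref 4 -> FAULT, evict 1, frames=[3,4,2]
At step 5: evicted page 1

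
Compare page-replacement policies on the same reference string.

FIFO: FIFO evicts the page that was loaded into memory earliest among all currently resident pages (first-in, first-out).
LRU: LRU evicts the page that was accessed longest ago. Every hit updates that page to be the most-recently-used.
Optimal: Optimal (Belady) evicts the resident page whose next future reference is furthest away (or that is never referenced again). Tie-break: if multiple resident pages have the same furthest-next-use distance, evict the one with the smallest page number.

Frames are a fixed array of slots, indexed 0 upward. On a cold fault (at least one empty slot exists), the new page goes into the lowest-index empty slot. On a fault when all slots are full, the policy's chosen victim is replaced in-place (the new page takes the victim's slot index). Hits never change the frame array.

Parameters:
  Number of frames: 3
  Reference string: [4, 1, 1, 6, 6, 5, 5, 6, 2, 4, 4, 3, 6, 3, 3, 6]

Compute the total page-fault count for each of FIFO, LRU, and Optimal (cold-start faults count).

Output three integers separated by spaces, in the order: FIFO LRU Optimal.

Answer: 8 8 6

Derivation:
--- FIFO ---
  step 0: ref 4 -> FAULT, frames=[4,-,-] (faults so far: 1)
  step 1: ref 1 -> FAULT, frames=[4,1,-] (faults so far: 2)
  step 2: ref 1 -> HIT, frames=[4,1,-] (faults so far: 2)
  step 3: ref 6 -> FAULT, frames=[4,1,6] (faults so far: 3)
  step 4: ref 6 -> HIT, frames=[4,1,6] (faults so far: 3)
  step 5: ref 5 -> FAULT, evict 4, frames=[5,1,6] (faults so far: 4)
  step 6: ref 5 -> HIT, frames=[5,1,6] (faults so far: 4)
  step 7: ref 6 -> HIT, frames=[5,1,6] (faults so far: 4)
  step 8: ref 2 -> FAULT, evict 1, frames=[5,2,6] (faults so far: 5)
  step 9: ref 4 -> FAULT, evict 6, frames=[5,2,4] (faults so far: 6)
  step 10: ref 4 -> HIT, frames=[5,2,4] (faults so far: 6)
  step 11: ref 3 -> FAULT, evict 5, frames=[3,2,4] (faults so far: 7)
  step 12: ref 6 -> FAULT, evict 2, frames=[3,6,4] (faults so far: 8)
  step 13: ref 3 -> HIT, frames=[3,6,4] (faults so far: 8)
  step 14: ref 3 -> HIT, frames=[3,6,4] (faults so far: 8)
  step 15: ref 6 -> HIT, frames=[3,6,4] (faults so far: 8)
  FIFO total faults: 8
--- LRU ---
  step 0: ref 4 -> FAULT, frames=[4,-,-] (faults so far: 1)
  step 1: ref 1 -> FAULT, frames=[4,1,-] (faults so far: 2)
  step 2: ref 1 -> HIT, frames=[4,1,-] (faults so far: 2)
  step 3: ref 6 -> FAULT, frames=[4,1,6] (faults so far: 3)
  step 4: ref 6 -> HIT, frames=[4,1,6] (faults so far: 3)
  step 5: ref 5 -> FAULT, evict 4, frames=[5,1,6] (faults so far: 4)
  step 6: ref 5 -> HIT, frames=[5,1,6] (faults so far: 4)
  step 7: ref 6 -> HIT, frames=[5,1,6] (faults so far: 4)
  step 8: ref 2 -> FAULT, evict 1, frames=[5,2,6] (faults so far: 5)
  step 9: ref 4 -> FAULT, evict 5, frames=[4,2,6] (faults so far: 6)
  step 10: ref 4 -> HIT, frames=[4,2,6] (faults so far: 6)
  step 11: ref 3 -> FAULT, evict 6, frames=[4,2,3] (faults so far: 7)
  step 12: ref 6 -> FAULT, evict 2, frames=[4,6,3] (faults so far: 8)
  step 13: ref 3 -> HIT, frames=[4,6,3] (faults so far: 8)
  step 14: ref 3 -> HIT, frames=[4,6,3] (faults so far: 8)
  step 15: ref 6 -> HIT, frames=[4,6,3] (faults so far: 8)
  LRU total faults: 8
--- Optimal ---
  step 0: ref 4 -> FAULT, frames=[4,-,-] (faults so far: 1)
  step 1: ref 1 -> FAULT, frames=[4,1,-] (faults so far: 2)
  step 2: ref 1 -> HIT, frames=[4,1,-] (faults so far: 2)
  step 3: ref 6 -> FAULT, frames=[4,1,6] (faults so far: 3)
  step 4: ref 6 -> HIT, frames=[4,1,6] (faults so far: 3)
  step 5: ref 5 -> FAULT, evict 1, frames=[4,5,6] (faults so far: 4)
  step 6: ref 5 -> HIT, frames=[4,5,6] (faults so far: 4)
  step 7: ref 6 -> HIT, frames=[4,5,6] (faults so far: 4)
  step 8: ref 2 -> FAULT, evict 5, frames=[4,2,6] (faults so far: 5)
  step 9: ref 4 -> HIT, frames=[4,2,6] (faults so far: 5)
  step 10: ref 4 -> HIT, frames=[4,2,6] (faults so far: 5)
  step 11: ref 3 -> FAULT, evict 2, frames=[4,3,6] (faults so far: 6)
  step 12: ref 6 -> HIT, frames=[4,3,6] (faults so far: 6)
  step 13: ref 3 -> HIT, frames=[4,3,6] (faults so far: 6)
  step 14: ref 3 -> HIT, frames=[4,3,6] (faults so far: 6)
  step 15: ref 6 -> HIT, frames=[4,3,6] (faults so far: 6)
  Optimal total faults: 6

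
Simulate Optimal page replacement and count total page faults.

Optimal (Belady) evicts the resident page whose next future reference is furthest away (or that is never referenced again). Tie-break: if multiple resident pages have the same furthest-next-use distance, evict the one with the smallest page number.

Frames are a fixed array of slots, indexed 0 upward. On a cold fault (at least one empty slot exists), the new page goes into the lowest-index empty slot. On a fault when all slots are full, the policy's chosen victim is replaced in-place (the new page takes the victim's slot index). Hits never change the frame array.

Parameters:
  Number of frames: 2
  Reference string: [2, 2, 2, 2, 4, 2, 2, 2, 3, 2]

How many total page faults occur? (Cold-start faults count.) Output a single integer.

Step 0: ref 2 → FAULT, frames=[2,-]
Step 1: ref 2 → HIT, frames=[2,-]
Step 2: ref 2 → HIT, frames=[2,-]
Step 3: ref 2 → HIT, frames=[2,-]
Step 4: ref 4 → FAULT, frames=[2,4]
Step 5: ref 2 → HIT, frames=[2,4]
Step 6: ref 2 → HIT, frames=[2,4]
Step 7: ref 2 → HIT, frames=[2,4]
Step 8: ref 3 → FAULT (evict 4), frames=[2,3]
Step 9: ref 2 → HIT, frames=[2,3]
Total faults: 3

Answer: 3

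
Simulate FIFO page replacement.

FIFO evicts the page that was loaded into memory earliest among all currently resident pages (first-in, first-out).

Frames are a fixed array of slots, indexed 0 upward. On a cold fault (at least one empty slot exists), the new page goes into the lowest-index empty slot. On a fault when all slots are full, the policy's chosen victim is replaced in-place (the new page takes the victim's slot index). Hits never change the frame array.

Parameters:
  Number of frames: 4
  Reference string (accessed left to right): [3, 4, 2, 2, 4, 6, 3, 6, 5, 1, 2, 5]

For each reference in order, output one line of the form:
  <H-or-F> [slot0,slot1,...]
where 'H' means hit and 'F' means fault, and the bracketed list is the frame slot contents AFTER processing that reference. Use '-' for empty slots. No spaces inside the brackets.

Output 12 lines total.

F [3,-,-,-]
F [3,4,-,-]
F [3,4,2,-]
H [3,4,2,-]
H [3,4,2,-]
F [3,4,2,6]
H [3,4,2,6]
H [3,4,2,6]
F [5,4,2,6]
F [5,1,2,6]
H [5,1,2,6]
H [5,1,2,6]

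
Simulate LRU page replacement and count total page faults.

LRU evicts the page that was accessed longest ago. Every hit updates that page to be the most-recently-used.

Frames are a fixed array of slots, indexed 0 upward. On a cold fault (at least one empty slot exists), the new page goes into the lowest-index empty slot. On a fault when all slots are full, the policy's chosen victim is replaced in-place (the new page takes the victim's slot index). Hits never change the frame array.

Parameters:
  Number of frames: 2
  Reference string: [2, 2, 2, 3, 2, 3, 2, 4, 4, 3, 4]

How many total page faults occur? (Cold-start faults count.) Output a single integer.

Step 0: ref 2 → FAULT, frames=[2,-]
Step 1: ref 2 → HIT, frames=[2,-]
Step 2: ref 2 → HIT, frames=[2,-]
Step 3: ref 3 → FAULT, frames=[2,3]
Step 4: ref 2 → HIT, frames=[2,3]
Step 5: ref 3 → HIT, frames=[2,3]
Step 6: ref 2 → HIT, frames=[2,3]
Step 7: ref 4 → FAULT (evict 3), frames=[2,4]
Step 8: ref 4 → HIT, frames=[2,4]
Step 9: ref 3 → FAULT (evict 2), frames=[3,4]
Step 10: ref 4 → HIT, frames=[3,4]
Total faults: 4

Answer: 4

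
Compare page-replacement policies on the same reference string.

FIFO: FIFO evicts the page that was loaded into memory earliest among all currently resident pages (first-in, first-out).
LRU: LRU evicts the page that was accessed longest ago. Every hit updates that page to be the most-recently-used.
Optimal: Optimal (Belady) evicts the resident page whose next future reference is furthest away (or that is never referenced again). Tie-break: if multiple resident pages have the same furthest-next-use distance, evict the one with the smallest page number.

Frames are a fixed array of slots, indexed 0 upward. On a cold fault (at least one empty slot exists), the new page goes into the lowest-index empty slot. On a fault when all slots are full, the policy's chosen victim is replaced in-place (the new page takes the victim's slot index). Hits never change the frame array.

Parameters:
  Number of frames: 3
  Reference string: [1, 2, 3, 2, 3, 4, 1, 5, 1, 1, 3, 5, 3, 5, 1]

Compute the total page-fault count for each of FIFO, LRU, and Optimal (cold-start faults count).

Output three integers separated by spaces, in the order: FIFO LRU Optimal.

--- FIFO ---
  step 0: ref 1 -> FAULT, frames=[1,-,-] (faults so far: 1)
  step 1: ref 2 -> FAULT, frames=[1,2,-] (faults so far: 2)
  step 2: ref 3 -> FAULT, frames=[1,2,3] (faults so far: 3)
  step 3: ref 2 -> HIT, frames=[1,2,3] (faults so far: 3)
  step 4: ref 3 -> HIT, frames=[1,2,3] (faults so far: 3)
  step 5: ref 4 -> FAULT, evict 1, frames=[4,2,3] (faults so far: 4)
  step 6: ref 1 -> FAULT, evict 2, frames=[4,1,3] (faults so far: 5)
  step 7: ref 5 -> FAULT, evict 3, frames=[4,1,5] (faults so far: 6)
  step 8: ref 1 -> HIT, frames=[4,1,5] (faults so far: 6)
  step 9: ref 1 -> HIT, frames=[4,1,5] (faults so far: 6)
  step 10: ref 3 -> FAULT, evict 4, frames=[3,1,5] (faults so far: 7)
  step 11: ref 5 -> HIT, frames=[3,1,5] (faults so far: 7)
  step 12: ref 3 -> HIT, frames=[3,1,5] (faults so far: 7)
  step 13: ref 5 -> HIT, frames=[3,1,5] (faults so far: 7)
  step 14: ref 1 -> HIT, frames=[3,1,5] (faults so far: 7)
  FIFO total faults: 7
--- LRU ---
  step 0: ref 1 -> FAULT, frames=[1,-,-] (faults so far: 1)
  step 1: ref 2 -> FAULT, frames=[1,2,-] (faults so far: 2)
  step 2: ref 3 -> FAULT, frames=[1,2,3] (faults so far: 3)
  step 3: ref 2 -> HIT, frames=[1,2,3] (faults so far: 3)
  step 4: ref 3 -> HIT, frames=[1,2,3] (faults so far: 3)
  step 5: ref 4 -> FAULT, evict 1, frames=[4,2,3] (faults so far: 4)
  step 6: ref 1 -> FAULT, evict 2, frames=[4,1,3] (faults so far: 5)
  step 7: ref 5 -> FAULT, evict 3, frames=[4,1,5] (faults so far: 6)
  step 8: ref 1 -> HIT, frames=[4,1,5] (faults so far: 6)
  step 9: ref 1 -> HIT, frames=[4,1,5] (faults so far: 6)
  step 10: ref 3 -> FAULT, evict 4, frames=[3,1,5] (faults so far: 7)
  step 11: ref 5 -> HIT, frames=[3,1,5] (faults so far: 7)
  step 12: ref 3 -> HIT, frames=[3,1,5] (faults so far: 7)
  step 13: ref 5 -> HIT, frames=[3,1,5] (faults so far: 7)
  step 14: ref 1 -> HIT, frames=[3,1,5] (faults so far: 7)
  LRU total faults: 7
--- Optimal ---
  step 0: ref 1 -> FAULT, frames=[1,-,-] (faults so far: 1)
  step 1: ref 2 -> FAULT, frames=[1,2,-] (faults so far: 2)
  step 2: ref 3 -> FAULT, frames=[1,2,3] (faults so far: 3)
  step 3: ref 2 -> HIT, frames=[1,2,3] (faults so far: 3)
  step 4: ref 3 -> HIT, frames=[1,2,3] (faults so far: 3)
  step 5: ref 4 -> FAULT, evict 2, frames=[1,4,3] (faults so far: 4)
  step 6: ref 1 -> HIT, frames=[1,4,3] (faults so far: 4)
  step 7: ref 5 -> FAULT, evict 4, frames=[1,5,3] (faults so far: 5)
  step 8: ref 1 -> HIT, frames=[1,5,3] (faults so far: 5)
  step 9: ref 1 -> HIT, frames=[1,5,3] (faults so far: 5)
  step 10: ref 3 -> HIT, frames=[1,5,3] (faults so far: 5)
  step 11: ref 5 -> HIT, frames=[1,5,3] (faults so far: 5)
  step 12: ref 3 -> HIT, frames=[1,5,3] (faults so far: 5)
  step 13: ref 5 -> HIT, frames=[1,5,3] (faults so far: 5)
  step 14: ref 1 -> HIT, frames=[1,5,3] (faults so far: 5)
  Optimal total faults: 5

Answer: 7 7 5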